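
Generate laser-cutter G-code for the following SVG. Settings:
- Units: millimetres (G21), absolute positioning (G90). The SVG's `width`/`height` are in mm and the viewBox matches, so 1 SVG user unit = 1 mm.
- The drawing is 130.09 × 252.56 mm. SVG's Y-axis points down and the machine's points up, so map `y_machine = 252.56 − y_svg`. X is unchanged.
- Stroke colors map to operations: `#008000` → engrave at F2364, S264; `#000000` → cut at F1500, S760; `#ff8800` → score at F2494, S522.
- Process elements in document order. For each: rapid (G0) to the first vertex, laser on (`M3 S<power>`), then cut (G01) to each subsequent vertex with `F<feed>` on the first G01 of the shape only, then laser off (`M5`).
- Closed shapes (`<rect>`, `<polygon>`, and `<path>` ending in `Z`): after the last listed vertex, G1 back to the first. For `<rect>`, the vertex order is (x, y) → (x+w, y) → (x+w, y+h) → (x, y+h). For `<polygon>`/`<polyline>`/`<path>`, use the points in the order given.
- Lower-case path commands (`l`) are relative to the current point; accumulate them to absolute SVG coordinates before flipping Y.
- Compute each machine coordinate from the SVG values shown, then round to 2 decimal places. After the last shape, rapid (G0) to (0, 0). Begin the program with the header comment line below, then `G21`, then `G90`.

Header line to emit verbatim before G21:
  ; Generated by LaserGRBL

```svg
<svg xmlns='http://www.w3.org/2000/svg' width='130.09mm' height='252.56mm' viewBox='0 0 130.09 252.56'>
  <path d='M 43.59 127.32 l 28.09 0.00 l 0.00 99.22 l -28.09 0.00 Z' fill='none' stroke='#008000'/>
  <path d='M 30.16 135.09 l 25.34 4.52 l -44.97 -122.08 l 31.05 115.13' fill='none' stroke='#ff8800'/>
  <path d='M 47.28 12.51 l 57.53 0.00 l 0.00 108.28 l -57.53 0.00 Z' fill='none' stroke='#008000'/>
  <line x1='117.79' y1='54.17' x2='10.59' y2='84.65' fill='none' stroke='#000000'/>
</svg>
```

viewBox `0 0 130.09 252.56` with mm width/height → 1 unit = 1 mm. Flip: y_m = 252.56 − y_svg.

**Shape 1** — `<path>` rectangle, stroke `#008000` → engrave (S264, F2364). Machine vertices: (43.59,125.24) → (71.68,125.24) → (71.68,26.02) → (43.59,26.02) → (43.59,125.24). Closed: final G1 returns to the first vertex.

**Shape 2** — `<path>` open polyline, stroke `#ff8800` → score (S522, F2494). Machine vertices: (30.16,117.47) → (55.50,112.95) → (10.53,235.03) → (41.58,119.90). Open path.

**Shape 3** — `<path>` rectangle, stroke `#008000` → engrave (S264, F2364). Machine vertices: (47.28,240.05) → (104.81,240.05) → (104.81,131.77) → (47.28,131.77) → (47.28,240.05). Closed: final G1 returns to the first vertex.

**Shape 4** — `<line>` line segment, stroke `#000000` → cut (S760, F1500). Machine vertices: (117.79,198.39) → (10.59,167.91). Open path.

; Generated by LaserGRBL
G21
G90
G0 X43.59 Y125.24
M3 S264
G01 X71.68 Y125.24 F2364
G01 X71.68 Y26.02
G01 X43.59 Y26.02
G01 X43.59 Y125.24
M5
G0 X30.16 Y117.47
M3 S522
G01 X55.50 Y112.95 F2494
G01 X10.53 Y235.03
G01 X41.58 Y119.90
M5
G0 X47.28 Y240.05
M3 S264
G01 X104.81 Y240.05 F2364
G01 X104.81 Y131.77
G01 X47.28 Y131.77
G01 X47.28 Y240.05
M5
G0 X117.79 Y198.39
M3 S760
G01 X10.59 Y167.91 F1500
M5
G0 X0.00 Y0.00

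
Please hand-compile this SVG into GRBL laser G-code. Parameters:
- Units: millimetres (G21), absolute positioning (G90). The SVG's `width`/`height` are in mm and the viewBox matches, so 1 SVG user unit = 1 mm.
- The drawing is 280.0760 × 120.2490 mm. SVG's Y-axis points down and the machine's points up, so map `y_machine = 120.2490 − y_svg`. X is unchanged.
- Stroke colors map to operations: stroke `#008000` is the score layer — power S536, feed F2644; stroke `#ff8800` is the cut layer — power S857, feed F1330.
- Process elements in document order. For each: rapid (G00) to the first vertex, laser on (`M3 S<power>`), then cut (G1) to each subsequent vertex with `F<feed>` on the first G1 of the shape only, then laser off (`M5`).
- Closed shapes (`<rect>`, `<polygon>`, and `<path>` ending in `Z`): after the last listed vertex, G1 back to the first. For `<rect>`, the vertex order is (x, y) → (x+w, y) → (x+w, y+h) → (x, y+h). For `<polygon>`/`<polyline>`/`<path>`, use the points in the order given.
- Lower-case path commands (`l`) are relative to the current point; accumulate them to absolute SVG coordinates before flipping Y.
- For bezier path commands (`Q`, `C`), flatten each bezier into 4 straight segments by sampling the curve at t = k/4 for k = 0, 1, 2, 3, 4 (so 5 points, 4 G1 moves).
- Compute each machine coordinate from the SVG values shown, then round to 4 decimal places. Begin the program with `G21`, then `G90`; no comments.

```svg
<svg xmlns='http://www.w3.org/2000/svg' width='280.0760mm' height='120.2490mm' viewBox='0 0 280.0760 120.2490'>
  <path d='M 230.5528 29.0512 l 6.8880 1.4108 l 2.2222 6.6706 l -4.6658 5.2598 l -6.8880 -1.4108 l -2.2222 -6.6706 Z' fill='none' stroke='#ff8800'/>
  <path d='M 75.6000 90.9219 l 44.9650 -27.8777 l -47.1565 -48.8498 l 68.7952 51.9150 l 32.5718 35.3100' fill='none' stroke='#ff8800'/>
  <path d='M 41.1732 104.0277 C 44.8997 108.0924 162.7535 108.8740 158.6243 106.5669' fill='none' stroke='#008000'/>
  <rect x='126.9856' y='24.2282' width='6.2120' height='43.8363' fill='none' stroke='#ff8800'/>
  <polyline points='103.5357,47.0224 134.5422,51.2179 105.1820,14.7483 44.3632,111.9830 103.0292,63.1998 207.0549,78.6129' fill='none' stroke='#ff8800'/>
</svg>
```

1 u = 1 mm; y_m = 120.2490 − y.

[1] `<path>` regular polygon, #ff8800→cut S857 F1330: (230.5528,91.1978) → (237.4408,89.7870) → (239.6630,83.1164) → (234.9972,77.8566) → (228.1092,79.2674) → (225.8870,85.9380) → (230.5528,91.1978) (closed)

[2] `<path>` open polyline, #ff8800→cut S857 F1330: (75.6000,29.3271) → (120.5650,57.2048) → (73.4085,106.0546) → (142.2037,54.1396) → (174.7755,18.8296)

[3] `<path>` cubic bezier, #008000→score S536 F2644: (41.1732,16.2213) → (61.6777,13.7853) → (102.8446,12.5623) → (142.5386,12.5339) → (158.6243,13.6821)

[4] `<rect>` rectangle, #ff8800→cut S857 F1330: (126.9856,96.0208) → (133.1976,96.0208) → (133.1976,52.1845) → (126.9856,52.1845) → (126.9856,96.0208) (closed)

[5] `<polyline>` open polyline, #ff8800→cut S857 F1330: (103.5357,73.2266) → (134.5422,69.0311) → (105.1820,105.5007) → (44.3632,8.2660) → (103.0292,57.0492) → (207.0549,41.6361)

G21
G90
G00 X230.5528 Y91.1978
M3 S857
G1 X237.4408 Y89.7870 F1330
G1 X239.6630 Y83.1164
G1 X234.9972 Y77.8566
G1 X228.1092 Y79.2674
G1 X225.8870 Y85.9380
G1 X230.5528 Y91.1978
M5
G00 X75.6000 Y29.3271
M3 S857
G1 X120.5650 Y57.2048 F1330
G1 X73.4085 Y106.0546
G1 X142.2037 Y54.1396
G1 X174.7755 Y18.8296
M5
G00 X41.1732 Y16.2213
M3 S536
G1 X61.6777 Y13.7853 F2644
G1 X102.8446 Y12.5623
G1 X142.5386 Y12.5339
G1 X158.6243 Y13.6821
M5
G00 X126.9856 Y96.0208
M3 S857
G1 X133.1976 Y96.0208 F1330
G1 X133.1976 Y52.1845
G1 X126.9856 Y52.1845
G1 X126.9856 Y96.0208
M5
G00 X103.5357 Y73.2266
M3 S857
G1 X134.5422 Y69.0311 F1330
G1 X105.1820 Y105.5007
G1 X44.3632 Y8.2660
G1 X103.0292 Y57.0492
G1 X207.0549 Y41.6361
M5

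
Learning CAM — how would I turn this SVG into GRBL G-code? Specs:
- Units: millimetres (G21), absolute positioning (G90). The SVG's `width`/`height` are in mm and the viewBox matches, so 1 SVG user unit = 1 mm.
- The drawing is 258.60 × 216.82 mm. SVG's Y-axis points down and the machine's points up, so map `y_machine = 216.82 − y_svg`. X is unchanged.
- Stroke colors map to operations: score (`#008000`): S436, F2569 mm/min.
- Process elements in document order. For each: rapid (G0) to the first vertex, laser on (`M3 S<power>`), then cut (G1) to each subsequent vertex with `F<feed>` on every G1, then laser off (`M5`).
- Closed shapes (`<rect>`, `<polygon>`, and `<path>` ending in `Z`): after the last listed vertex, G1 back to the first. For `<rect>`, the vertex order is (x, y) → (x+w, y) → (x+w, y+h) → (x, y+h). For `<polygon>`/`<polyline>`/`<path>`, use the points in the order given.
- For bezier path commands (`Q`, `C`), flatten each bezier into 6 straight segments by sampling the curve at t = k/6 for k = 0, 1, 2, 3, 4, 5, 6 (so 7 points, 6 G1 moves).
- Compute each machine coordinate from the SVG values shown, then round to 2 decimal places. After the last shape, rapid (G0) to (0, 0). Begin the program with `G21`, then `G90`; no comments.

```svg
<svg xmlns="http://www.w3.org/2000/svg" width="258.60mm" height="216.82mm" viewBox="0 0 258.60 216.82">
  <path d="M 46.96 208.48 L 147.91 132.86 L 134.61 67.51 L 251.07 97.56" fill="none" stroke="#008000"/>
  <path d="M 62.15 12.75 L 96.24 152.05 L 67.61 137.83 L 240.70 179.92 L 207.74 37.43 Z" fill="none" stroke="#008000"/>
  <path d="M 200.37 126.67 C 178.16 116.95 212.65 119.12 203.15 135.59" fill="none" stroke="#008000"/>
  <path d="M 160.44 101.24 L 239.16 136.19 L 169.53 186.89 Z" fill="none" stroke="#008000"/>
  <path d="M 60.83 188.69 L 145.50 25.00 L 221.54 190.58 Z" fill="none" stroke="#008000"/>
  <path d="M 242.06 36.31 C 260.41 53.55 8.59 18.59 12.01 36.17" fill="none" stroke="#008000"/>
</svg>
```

1 u = 1 mm; y_m = 216.82 − y.

[1] `<path>` open polyline, #008000→score S436 F2569: (46.96,8.34) → (147.91,83.96) → (134.61,149.31) → (251.07,119.26)

[2] `<path>` closed polygon, #008000→score S436 F2569: (62.15,204.07) → (96.24,64.77) → (67.61,78.99) → (240.70,36.90) → (207.74,179.39) → (62.15,204.07) (closed)

[3] `<path>` cubic bezier, #008000→score S436 F2569: (200.37,90.15) → (193.52,94.01) → (193.33,95.82) → (196.99,95.51) → (201.72,93.02) → (204.70,88.28) → (203.15,81.23)

[4] `<path>` regular polygon, #008000→score S436 F2569: (160.44,115.58) → (239.16,80.63) → (169.53,29.93) → (160.44,115.58) (closed)

[5] `<path>` closed polygon, #008000→score S436 F2569: (60.83,28.13) → (145.50,191.82) → (221.54,26.24) → (60.83,28.13) (closed)

[6] `<path>` cubic bezier, #008000→score S436 F2569: (242.06,180.51) → (231.15,175.76) → (189.81,176.79) → (132.63,180.71) → (74.21,184.60) → (29.14,185.55) → (12.01,180.65)

G21
G90
G0 X46.96 Y8.34
M3 S436
G1 X147.91 Y83.96 F2569
G1 X134.61 Y149.31 F2569
G1 X251.07 Y119.26 F2569
M5
G0 X62.15 Y204.07
M3 S436
G1 X96.24 Y64.77 F2569
G1 X67.61 Y78.99 F2569
G1 X240.70 Y36.90 F2569
G1 X207.74 Y179.39 F2569
G1 X62.15 Y204.07 F2569
M5
G0 X200.37 Y90.15
M3 S436
G1 X193.52 Y94.01 F2569
G1 X193.33 Y95.82 F2569
G1 X196.99 Y95.51 F2569
G1 X201.72 Y93.02 F2569
G1 X204.70 Y88.28 F2569
G1 X203.15 Y81.23 F2569
M5
G0 X160.44 Y115.58
M3 S436
G1 X239.16 Y80.63 F2569
G1 X169.53 Y29.93 F2569
G1 X160.44 Y115.58 F2569
M5
G0 X60.83 Y28.13
M3 S436
G1 X145.50 Y191.82 F2569
G1 X221.54 Y26.24 F2569
G1 X60.83 Y28.13 F2569
M5
G0 X242.06 Y180.51
M3 S436
G1 X231.15 Y175.76 F2569
G1 X189.81 Y176.79 F2569
G1 X132.63 Y180.71 F2569
G1 X74.21 Y184.60 F2569
G1 X29.14 Y185.55 F2569
G1 X12.01 Y180.65 F2569
M5
G0 X0.00 Y0.00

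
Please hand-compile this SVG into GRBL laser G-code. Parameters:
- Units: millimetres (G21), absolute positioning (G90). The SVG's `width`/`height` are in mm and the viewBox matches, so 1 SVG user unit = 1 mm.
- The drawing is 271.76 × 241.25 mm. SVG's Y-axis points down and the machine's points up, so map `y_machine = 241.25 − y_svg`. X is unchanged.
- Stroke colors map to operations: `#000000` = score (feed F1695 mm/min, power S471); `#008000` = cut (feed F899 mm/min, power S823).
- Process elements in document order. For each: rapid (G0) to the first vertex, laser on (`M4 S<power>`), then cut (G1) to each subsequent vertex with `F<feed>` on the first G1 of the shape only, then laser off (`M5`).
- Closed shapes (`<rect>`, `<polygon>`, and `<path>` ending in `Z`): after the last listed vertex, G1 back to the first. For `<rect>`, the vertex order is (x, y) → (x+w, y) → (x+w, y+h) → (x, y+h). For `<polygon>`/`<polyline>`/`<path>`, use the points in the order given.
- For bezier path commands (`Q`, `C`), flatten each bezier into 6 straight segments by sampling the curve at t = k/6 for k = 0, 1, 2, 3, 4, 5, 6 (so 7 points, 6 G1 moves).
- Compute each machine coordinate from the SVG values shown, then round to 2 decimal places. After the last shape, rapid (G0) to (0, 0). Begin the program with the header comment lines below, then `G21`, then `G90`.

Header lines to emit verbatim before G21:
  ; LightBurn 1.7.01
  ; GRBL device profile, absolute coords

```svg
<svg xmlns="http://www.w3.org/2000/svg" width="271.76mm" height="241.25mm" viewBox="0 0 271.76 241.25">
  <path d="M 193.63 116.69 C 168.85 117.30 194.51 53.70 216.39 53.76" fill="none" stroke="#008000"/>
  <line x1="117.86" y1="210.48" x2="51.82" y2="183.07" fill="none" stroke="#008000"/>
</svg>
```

1 u = 1 mm; y_m = 241.25 − y.

[1] `<path>` cubic bezier, #008000→cut S823 F899: (193.63,124.56) → (185.19,129.01) → (183.66,140.62) → (187.51,155.82) → (195.26,171.07) → (205.39,182.81) → (216.39,187.49)

[2] `<line>` line segment, #008000→cut S823 F899: (117.86,30.77) → (51.82,58.18)

; LightBurn 1.7.01
; GRBL device profile, absolute coords
G21
G90
G0 X193.63 Y124.56
M4 S823
G1 X185.19 Y129.01 F899
G1 X183.66 Y140.62
G1 X187.51 Y155.82
G1 X195.26 Y171.07
G1 X205.39 Y182.81
G1 X216.39 Y187.49
M5
G0 X117.86 Y30.77
M4 S823
G1 X51.82 Y58.18 F899
M5
G0 X0.00 Y0.00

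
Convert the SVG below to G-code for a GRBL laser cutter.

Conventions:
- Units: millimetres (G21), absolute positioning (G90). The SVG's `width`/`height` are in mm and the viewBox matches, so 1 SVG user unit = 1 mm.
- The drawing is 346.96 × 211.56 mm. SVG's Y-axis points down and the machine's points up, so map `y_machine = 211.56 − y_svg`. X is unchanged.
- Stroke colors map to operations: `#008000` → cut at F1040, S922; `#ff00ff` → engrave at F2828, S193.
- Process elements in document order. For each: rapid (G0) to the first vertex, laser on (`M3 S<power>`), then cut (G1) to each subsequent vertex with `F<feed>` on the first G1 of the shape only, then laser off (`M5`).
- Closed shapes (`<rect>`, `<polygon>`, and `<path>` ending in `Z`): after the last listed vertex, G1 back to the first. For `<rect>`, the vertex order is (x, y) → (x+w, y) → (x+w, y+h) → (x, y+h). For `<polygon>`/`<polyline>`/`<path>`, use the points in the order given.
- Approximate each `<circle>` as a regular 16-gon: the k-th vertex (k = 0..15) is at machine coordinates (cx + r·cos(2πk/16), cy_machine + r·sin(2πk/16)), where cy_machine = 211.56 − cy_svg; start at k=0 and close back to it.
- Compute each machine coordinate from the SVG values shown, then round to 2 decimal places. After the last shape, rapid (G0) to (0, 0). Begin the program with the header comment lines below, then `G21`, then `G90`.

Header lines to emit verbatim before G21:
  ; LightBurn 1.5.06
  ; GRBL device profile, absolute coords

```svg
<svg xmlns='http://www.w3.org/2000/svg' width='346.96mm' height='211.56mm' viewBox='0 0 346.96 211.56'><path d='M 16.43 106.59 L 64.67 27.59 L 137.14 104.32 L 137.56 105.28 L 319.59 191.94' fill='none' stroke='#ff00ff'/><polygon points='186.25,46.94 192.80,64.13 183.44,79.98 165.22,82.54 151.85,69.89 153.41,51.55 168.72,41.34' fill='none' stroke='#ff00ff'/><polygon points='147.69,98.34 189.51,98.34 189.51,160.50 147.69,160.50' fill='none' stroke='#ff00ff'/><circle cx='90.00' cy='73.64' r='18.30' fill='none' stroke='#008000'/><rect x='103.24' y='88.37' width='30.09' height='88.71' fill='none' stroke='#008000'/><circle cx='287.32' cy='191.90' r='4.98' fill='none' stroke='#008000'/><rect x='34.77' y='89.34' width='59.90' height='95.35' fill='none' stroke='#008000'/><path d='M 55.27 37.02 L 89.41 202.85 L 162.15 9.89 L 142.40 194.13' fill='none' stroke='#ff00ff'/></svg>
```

viewBox `0 0 346.96 211.56` with mm width/height → 1 unit = 1 mm. Flip: y_m = 211.56 − y_svg.

**Shape 1** — `<path>` open polyline, stroke `#ff00ff` → engrave (S193, F2828). Machine vertices: (16.43,104.97) → (64.67,183.97) → (137.14,107.24) → (137.56,106.28) → (319.59,19.62). Open path.

**Shape 2** — `<polygon>` regular polygon, stroke `#ff00ff` → engrave (S193, F2828). Machine vertices: (186.25,164.62) → (192.80,147.43) → (183.44,131.58) → (165.22,129.02) → (151.85,141.67) → (153.41,160.01) → (168.72,170.22) → (186.25,164.62). Closed: final G1 returns to the first vertex.

**Shape 3** — `<polygon>` rectangle, stroke `#ff00ff` → engrave (S193, F2828). Machine vertices: (147.69,113.22) → (189.51,113.22) → (189.51,51.06) → (147.69,51.06) → (147.69,113.22). Closed: final G1 returns to the first vertex.

**Shape 4** — `<circle>` circle, stroke `#008000` → cut (S922, F1040). Machine vertices: (108.30,137.92) → (106.91,144.92) → (102.94,150.86) → (97.00,154.83) → (90.00,156.22) → (83.00,154.83) → (77.06,150.86) → (73.09,144.92) → (71.70,137.92) → (73.09,130.92) → (77.06,124.98) → (83.00,121.01) → (90.00,119.62) → (97.00,121.01) → (102.94,124.98) → (106.91,130.92) → (108.30,137.92). Closed: final G1 returns to the first vertex.

**Shape 5** — `<rect>` rectangle, stroke `#008000` → cut (S922, F1040). Machine vertices: (103.24,123.19) → (133.33,123.19) → (133.33,34.48) → (103.24,34.48) → (103.24,123.19). Closed: final G1 returns to the first vertex.

**Shape 6** — `<circle>` circle, stroke `#008000` → cut (S922, F1040). Machine vertices: (292.30,19.66) → (291.92,21.57) → (290.84,23.18) → (289.23,24.26) → (287.32,24.64) → (285.41,24.26) → (283.80,23.18) → (282.72,21.57) → (282.34,19.66) → (282.72,17.75) → (283.80,16.14) → (285.41,15.06) → (287.32,14.68) → (289.23,15.06) → (290.84,16.14) → (291.92,17.75) → (292.30,19.66). Closed: final G1 returns to the first vertex.

**Shape 7** — `<rect>` rectangle, stroke `#008000` → cut (S922, F1040). Machine vertices: (34.77,122.22) → (94.67,122.22) → (94.67,26.87) → (34.77,26.87) → (34.77,122.22). Closed: final G1 returns to the first vertex.

**Shape 8** — `<path>` open polyline, stroke `#ff00ff` → engrave (S193, F2828). Machine vertices: (55.27,174.54) → (89.41,8.71) → (162.15,201.67) → (142.40,17.43). Open path.

; LightBurn 1.5.06
; GRBL device profile, absolute coords
G21
G90
G0 X16.43 Y104.97
M3 S193
G1 X64.67 Y183.97 F2828
G1 X137.14 Y107.24
G1 X137.56 Y106.28
G1 X319.59 Y19.62
M5
G0 X186.25 Y164.62
M3 S193
G1 X192.80 Y147.43 F2828
G1 X183.44 Y131.58
G1 X165.22 Y129.02
G1 X151.85 Y141.67
G1 X153.41 Y160.01
G1 X168.72 Y170.22
G1 X186.25 Y164.62
M5
G0 X147.69 Y113.22
M3 S193
G1 X189.51 Y113.22 F2828
G1 X189.51 Y51.06
G1 X147.69 Y51.06
G1 X147.69 Y113.22
M5
G0 X108.30 Y137.92
M3 S922
G1 X106.91 Y144.92 F1040
G1 X102.94 Y150.86
G1 X97.00 Y154.83
G1 X90.00 Y156.22
G1 X83.00 Y154.83
G1 X77.06 Y150.86
G1 X73.09 Y144.92
G1 X71.70 Y137.92
G1 X73.09 Y130.92
G1 X77.06 Y124.98
G1 X83.00 Y121.01
G1 X90.00 Y119.62
G1 X97.00 Y121.01
G1 X102.94 Y124.98
G1 X106.91 Y130.92
G1 X108.30 Y137.92
M5
G0 X103.24 Y123.19
M3 S922
G1 X133.33 Y123.19 F1040
G1 X133.33 Y34.48
G1 X103.24 Y34.48
G1 X103.24 Y123.19
M5
G0 X292.30 Y19.66
M3 S922
G1 X291.92 Y21.57 F1040
G1 X290.84 Y23.18
G1 X289.23 Y24.26
G1 X287.32 Y24.64
G1 X285.41 Y24.26
G1 X283.80 Y23.18
G1 X282.72 Y21.57
G1 X282.34 Y19.66
G1 X282.72 Y17.75
G1 X283.80 Y16.14
G1 X285.41 Y15.06
G1 X287.32 Y14.68
G1 X289.23 Y15.06
G1 X290.84 Y16.14
G1 X291.92 Y17.75
G1 X292.30 Y19.66
M5
G0 X34.77 Y122.22
M3 S922
G1 X94.67 Y122.22 F1040
G1 X94.67 Y26.87
G1 X34.77 Y26.87
G1 X34.77 Y122.22
M5
G0 X55.27 Y174.54
M3 S193
G1 X89.41 Y8.71 F2828
G1 X162.15 Y201.67
G1 X142.40 Y17.43
M5
G0 X0.00 Y0.00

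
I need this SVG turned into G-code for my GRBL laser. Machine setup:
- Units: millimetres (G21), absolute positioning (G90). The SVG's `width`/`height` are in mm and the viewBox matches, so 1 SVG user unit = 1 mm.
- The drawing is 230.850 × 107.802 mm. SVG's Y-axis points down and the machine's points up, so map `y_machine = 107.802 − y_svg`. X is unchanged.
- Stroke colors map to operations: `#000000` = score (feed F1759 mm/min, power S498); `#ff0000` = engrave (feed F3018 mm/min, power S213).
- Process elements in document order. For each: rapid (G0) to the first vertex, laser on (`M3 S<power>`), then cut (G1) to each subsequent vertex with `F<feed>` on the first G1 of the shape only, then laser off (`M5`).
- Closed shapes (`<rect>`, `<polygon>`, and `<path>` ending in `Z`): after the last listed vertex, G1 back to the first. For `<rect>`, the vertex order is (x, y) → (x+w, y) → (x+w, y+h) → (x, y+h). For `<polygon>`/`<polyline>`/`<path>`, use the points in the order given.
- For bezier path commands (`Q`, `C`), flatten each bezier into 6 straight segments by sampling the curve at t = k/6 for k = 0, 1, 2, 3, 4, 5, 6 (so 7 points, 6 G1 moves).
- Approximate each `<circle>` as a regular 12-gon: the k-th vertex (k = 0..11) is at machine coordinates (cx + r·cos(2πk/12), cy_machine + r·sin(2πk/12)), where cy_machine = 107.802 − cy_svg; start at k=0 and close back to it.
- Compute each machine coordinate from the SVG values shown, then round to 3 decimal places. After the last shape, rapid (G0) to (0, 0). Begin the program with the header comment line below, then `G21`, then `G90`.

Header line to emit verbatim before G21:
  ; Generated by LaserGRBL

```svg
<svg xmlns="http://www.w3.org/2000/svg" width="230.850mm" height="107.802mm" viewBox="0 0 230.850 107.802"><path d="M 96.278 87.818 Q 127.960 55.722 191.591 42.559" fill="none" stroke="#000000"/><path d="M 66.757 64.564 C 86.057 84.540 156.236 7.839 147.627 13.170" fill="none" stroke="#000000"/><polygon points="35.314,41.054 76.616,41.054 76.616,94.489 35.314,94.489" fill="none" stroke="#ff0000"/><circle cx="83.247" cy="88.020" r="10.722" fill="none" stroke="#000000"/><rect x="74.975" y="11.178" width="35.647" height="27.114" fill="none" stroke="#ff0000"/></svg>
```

; Generated by LaserGRBL
G21
G90
G0 X96.278 Y19.984
M3 S498
G1 X107.726 Y30.157 F1759
G1 X120.949 Y39.278
G1 X135.947 Y47.347
G1 X152.720 Y54.364
G1 X171.268 Y60.329
G1 X191.591 Y65.243
M5
G0 X66.757 Y43.238
M3 S498
G1 X80.047 Y40.479 F1759
G1 X98.214 Y48.869
G1 X117.658 Y63.443
G1 X134.776 Y79.238
G1 X145.966 Y91.289
G1 X147.627 Y94.632
M5
G0 X35.314 Y66.748
M3 S213
G1 X76.616 Y66.748 F3018
G1 X76.616 Y13.313
G1 X35.314 Y13.313
G1 X35.314 Y66.748
M5
G0 X93.969 Y19.782
M3 S498
G1 X92.533 Y25.143 F1759
G1 X88.608 Y29.068
G1 X83.247 Y30.504
G1 X77.886 Y29.068
G1 X73.961 Y25.143
G1 X72.525 Y19.782
G1 X73.961 Y14.421
G1 X77.886 Y10.496
G1 X83.247 Y9.060
G1 X88.608 Y10.496
G1 X92.533 Y14.421
G1 X93.969 Y19.782
M5
G0 X74.975 Y96.624
M3 S213
G1 X110.622 Y96.624 F3018
G1 X110.622 Y69.510
G1 X74.975 Y69.510
G1 X74.975 Y96.624
M5
G0 X0.000 Y0.000

Since the viewBox matches the mm dimensions, user units are millimetres directly. The only transform is the Y-flip y_m = 107.802 − y_svg.

Shape 1 is a quadratic bezier drawn with `<path>`. Its stroke #000000 means score at S498, F1759. After flipping Y the toolpath is (96.278,19.984) → (107.726,30.157) → (120.949,39.278) → (135.947,47.347) → (152.720,54.364) → (171.268,60.329) → (191.591,65.243).

Shape 2 is a cubic bezier drawn with `<path>`. Its stroke #000000 means score at S498, F1759. After flipping Y the toolpath is (66.757,43.238) → (80.047,40.479) → (98.214,48.869) → (117.658,63.443) → (134.776,79.238) → (145.966,91.289) → (147.627,94.632).

Shape 3 is a rectangle drawn with `<polygon>`. Its stroke #ff0000 means engrave at S213, F3018. After flipping Y the toolpath is (35.314,66.748) → (76.616,66.748) → (76.616,13.313) → (35.314,13.313) → (35.314,66.748), returning to the start.

Shape 4 is a circle drawn with `<circle>`. Its stroke #000000 means score at S498, F1759. After flipping Y the toolpath is (93.969,19.782) → (92.533,25.143) → (88.608,29.068) → (83.247,30.504) → (77.886,29.068) → (73.961,25.143) → (72.525,19.782) → (73.961,14.421) → (77.886,10.496) → (83.247,9.060) → (88.608,10.496) → (92.533,14.421) → (93.969,19.782), returning to the start.

Shape 5 is a rectangle drawn with `<rect>`. Its stroke #ff0000 means engrave at S213, F3018. After flipping Y the toolpath is (74.975,96.624) → (110.622,96.624) → (110.622,69.510) → (74.975,69.510) → (74.975,96.624), returning to the start.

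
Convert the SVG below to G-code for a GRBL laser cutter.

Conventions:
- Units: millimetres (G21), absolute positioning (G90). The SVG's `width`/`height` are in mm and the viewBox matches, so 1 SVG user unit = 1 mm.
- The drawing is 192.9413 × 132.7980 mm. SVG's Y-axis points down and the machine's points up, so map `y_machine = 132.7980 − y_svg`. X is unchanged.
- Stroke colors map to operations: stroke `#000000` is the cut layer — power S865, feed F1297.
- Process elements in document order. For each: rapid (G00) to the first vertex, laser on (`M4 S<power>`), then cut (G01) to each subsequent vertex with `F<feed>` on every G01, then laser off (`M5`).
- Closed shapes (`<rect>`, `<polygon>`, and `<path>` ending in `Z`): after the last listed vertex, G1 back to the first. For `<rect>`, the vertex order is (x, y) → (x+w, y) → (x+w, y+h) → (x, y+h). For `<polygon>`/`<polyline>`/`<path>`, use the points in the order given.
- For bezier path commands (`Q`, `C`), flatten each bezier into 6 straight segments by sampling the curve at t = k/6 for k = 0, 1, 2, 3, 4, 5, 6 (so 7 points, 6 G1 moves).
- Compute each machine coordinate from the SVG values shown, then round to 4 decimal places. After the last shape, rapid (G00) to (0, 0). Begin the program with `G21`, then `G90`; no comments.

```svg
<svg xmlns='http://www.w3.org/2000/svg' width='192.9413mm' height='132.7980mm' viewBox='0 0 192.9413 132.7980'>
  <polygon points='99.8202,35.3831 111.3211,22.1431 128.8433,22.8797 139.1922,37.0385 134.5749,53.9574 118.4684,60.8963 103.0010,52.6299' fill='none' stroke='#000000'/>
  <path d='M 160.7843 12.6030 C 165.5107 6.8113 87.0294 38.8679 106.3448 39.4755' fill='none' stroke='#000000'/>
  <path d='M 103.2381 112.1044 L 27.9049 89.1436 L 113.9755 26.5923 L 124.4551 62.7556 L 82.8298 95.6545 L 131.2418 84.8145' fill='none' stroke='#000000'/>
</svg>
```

G21
G90
G00 X99.8202 Y97.4149
M4 S865
G01 X111.3211 Y110.6549 F1297
G01 X128.8433 Y109.9183 F1297
G01 X139.1922 Y95.7595 F1297
G01 X134.5749 Y78.8406 F1297
G01 X118.4684 Y71.9017 F1297
G01 X103.0010 Y80.1681 F1297
G01 X99.8202 Y97.4149 F1297
M5
G00 X160.7843 Y120.1950
M4 S865
G01 X157.0515 Y120.2576 F1297
G01 X144.4787 Y115.9372 F1297
G01 X128.0937 Y109.1585 F1297
G01 X112.9244 Y101.8465 F1297
G01 X103.9988 Y95.9262 F1297
G01 X106.3448 Y93.3225 F1297
M5
G00 X103.2381 Y20.6936
M4 S865
G01 X27.9049 Y43.6544 F1297
G01 X113.9755 Y106.2057 F1297
G01 X124.4551 Y70.0424 F1297
G01 X82.8298 Y37.1435 F1297
G01 X131.2418 Y47.9835 F1297
M5
G00 X0.0000 Y0.0000

viewBox `0 0 192.9413 132.7980` with mm width/height → 1 unit = 1 mm. Flip: y_m = 132.7980 − y_svg.

**Shape 1** — `<polygon>` regular polygon, stroke `#000000` → cut (S865, F1297). Machine vertices: (99.8202,97.4149) → (111.3211,110.6549) → (128.8433,109.9183) → (139.1922,95.7595) → (134.5749,78.8406) → (118.4684,71.9017) → (103.0010,80.1681) → (99.8202,97.4149). Closed: final G1 returns to the first vertex.

**Shape 2** — `<path>` cubic bezier, stroke `#000000` → cut (S865, F1297). Control points (SVG): P0=(160.7843,12.6030), P1=(165.5107,6.8113), P2=(87.0294,38.8679), P3=(106.3448,39.4755); sampled at t=k/6. Machine vertices: (160.7843,120.1950) → (157.0515,120.2576) → (144.4787,115.9372) → (128.0937,109.1585) → (112.9244,101.8465) → (103.9988,95.9262) → (106.3448,93.3225). Open path.

**Shape 3** — `<path>` open polyline, stroke `#000000` → cut (S865, F1297). Machine vertices: (103.2381,20.6936) → (27.9049,43.6544) → (113.9755,106.2057) → (124.4551,70.0424) → (82.8298,37.1435) → (131.2418,47.9835). Open path.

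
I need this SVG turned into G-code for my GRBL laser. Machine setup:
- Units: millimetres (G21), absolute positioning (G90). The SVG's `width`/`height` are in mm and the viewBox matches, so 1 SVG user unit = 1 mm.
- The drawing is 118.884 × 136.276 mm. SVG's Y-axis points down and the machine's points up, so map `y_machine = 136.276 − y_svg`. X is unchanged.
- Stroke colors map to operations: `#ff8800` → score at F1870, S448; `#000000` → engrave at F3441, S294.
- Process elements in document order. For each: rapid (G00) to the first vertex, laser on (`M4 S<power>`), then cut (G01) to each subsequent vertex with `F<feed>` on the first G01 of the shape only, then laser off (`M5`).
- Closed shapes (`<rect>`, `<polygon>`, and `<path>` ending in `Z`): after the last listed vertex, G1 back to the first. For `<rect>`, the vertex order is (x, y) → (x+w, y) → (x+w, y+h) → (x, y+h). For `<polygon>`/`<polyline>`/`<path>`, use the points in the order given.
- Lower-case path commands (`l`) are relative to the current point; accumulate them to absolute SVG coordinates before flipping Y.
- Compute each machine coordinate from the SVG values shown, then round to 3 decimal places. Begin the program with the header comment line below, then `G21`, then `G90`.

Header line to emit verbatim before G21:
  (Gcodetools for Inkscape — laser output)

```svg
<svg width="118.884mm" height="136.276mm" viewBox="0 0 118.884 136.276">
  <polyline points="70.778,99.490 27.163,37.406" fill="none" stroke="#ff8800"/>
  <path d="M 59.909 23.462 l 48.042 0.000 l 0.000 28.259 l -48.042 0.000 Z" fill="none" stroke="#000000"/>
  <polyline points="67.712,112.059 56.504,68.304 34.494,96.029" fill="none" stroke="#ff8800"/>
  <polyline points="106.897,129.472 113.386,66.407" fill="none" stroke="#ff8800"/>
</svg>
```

1 u = 1 mm; y_m = 136.276 − y.

[1] `<polyline>` line segment, #ff8800→score S448 F1870: (70.778,36.786) → (27.163,98.870)

[2] `<path>` rectangle, #000000→engrave S294 F3441: (59.909,112.814) → (107.951,112.814) → (107.951,84.555) → (59.909,84.555) → (59.909,112.814) (closed)

[3] `<polyline>` open polyline, #ff8800→score S448 F1870: (67.712,24.217) → (56.504,67.972) → (34.494,40.247)

[4] `<polyline>` line segment, #ff8800→score S448 F1870: (106.897,6.804) → (113.386,69.869)

(Gcodetools for Inkscape — laser output)
G21
G90
G00 X70.778 Y36.786
M4 S448
G01 X27.163 Y98.870 F1870
M5
G00 X59.909 Y112.814
M4 S294
G01 X107.951 Y112.814 F3441
G01 X107.951 Y84.555
G01 X59.909 Y84.555
G01 X59.909 Y112.814
M5
G00 X67.712 Y24.217
M4 S448
G01 X56.504 Y67.972 F1870
G01 X34.494 Y40.247
M5
G00 X106.897 Y6.804
M4 S448
G01 X113.386 Y69.869 F1870
M5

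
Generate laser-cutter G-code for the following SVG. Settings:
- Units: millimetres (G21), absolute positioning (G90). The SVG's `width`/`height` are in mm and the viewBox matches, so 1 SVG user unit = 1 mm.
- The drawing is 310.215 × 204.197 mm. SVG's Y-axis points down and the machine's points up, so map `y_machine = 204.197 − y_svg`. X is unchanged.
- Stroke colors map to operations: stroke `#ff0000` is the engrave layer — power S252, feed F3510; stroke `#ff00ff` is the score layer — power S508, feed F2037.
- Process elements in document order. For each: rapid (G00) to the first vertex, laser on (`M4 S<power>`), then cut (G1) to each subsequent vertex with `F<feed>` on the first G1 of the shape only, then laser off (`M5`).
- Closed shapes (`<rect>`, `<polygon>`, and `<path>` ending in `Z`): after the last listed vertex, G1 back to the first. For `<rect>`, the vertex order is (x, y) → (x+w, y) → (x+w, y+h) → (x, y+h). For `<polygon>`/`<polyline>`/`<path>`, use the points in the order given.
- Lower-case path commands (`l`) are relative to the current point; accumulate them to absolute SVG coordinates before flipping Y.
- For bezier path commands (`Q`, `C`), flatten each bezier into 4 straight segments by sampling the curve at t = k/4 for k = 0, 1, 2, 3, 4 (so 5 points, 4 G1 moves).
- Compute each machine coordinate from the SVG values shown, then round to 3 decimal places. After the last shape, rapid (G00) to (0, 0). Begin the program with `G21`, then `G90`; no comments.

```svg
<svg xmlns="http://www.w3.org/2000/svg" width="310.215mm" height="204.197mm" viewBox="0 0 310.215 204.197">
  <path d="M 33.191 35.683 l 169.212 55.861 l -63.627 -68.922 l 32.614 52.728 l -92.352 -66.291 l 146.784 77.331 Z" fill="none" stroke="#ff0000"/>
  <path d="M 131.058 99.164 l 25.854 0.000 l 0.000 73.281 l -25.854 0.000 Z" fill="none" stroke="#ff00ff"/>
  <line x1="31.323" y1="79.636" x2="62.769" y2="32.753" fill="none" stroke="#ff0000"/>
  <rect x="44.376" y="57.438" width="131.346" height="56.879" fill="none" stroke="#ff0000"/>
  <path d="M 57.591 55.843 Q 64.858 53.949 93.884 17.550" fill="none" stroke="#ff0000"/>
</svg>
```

viewBox `0 0 310.215 204.197` with mm width/height → 1 unit = 1 mm. Flip: y_m = 204.197 − y_svg.

**Shape 1** — `<path>` closed polygon, stroke `#ff0000` → engrave (S252, F3510). Machine vertices: (33.191,168.514) → (202.403,112.653) → (138.776,181.575) → (171.390,128.847) → (79.038,195.138) → (225.822,117.807) → (33.191,168.514). Closed: final G1 returns to the first vertex.

**Shape 2** — `<path>` rectangle, stroke `#ff00ff` → score (S508, F2037). Machine vertices: (131.058,105.033) → (156.912,105.033) → (156.912,31.752) → (131.058,31.752) → (131.058,105.033). Closed: final G1 returns to the first vertex.

**Shape 3** — `<line>` line segment, stroke `#ff0000` → engrave (S252, F3510). Machine vertices: (31.323,124.561) → (62.769,171.444). Open path.

**Shape 4** — `<rect>` rectangle, stroke `#ff0000` → engrave (S252, F3510). Machine vertices: (44.376,146.759) → (175.722,146.759) → (175.722,89.880) → (44.376,89.880) → (44.376,146.759). Closed: final G1 returns to the first vertex.

**Shape 5** — `<path>` quadratic bezier, stroke `#ff0000` → engrave (S252, F3510). Control points (SVG): P0=(57.591,55.843), P1=(64.858,53.949), P2=(93.884,17.550); sampled at t=k/4. Machine vertices: (57.591,148.354) → (62.584,151.458) → (70.298,158.874) → (80.731,170.604) → (93.884,186.647). Open path.

G21
G90
G00 X33.191 Y168.514
M4 S252
G1 X202.403 Y112.653 F3510
G1 X138.776 Y181.575
G1 X171.390 Y128.847
G1 X79.038 Y195.138
G1 X225.822 Y117.807
G1 X33.191 Y168.514
M5
G00 X131.058 Y105.033
M4 S508
G1 X156.912 Y105.033 F2037
G1 X156.912 Y31.752
G1 X131.058 Y31.752
G1 X131.058 Y105.033
M5
G00 X31.323 Y124.561
M4 S252
G1 X62.769 Y171.444 F3510
M5
G00 X44.376 Y146.759
M4 S252
G1 X175.722 Y146.759 F3510
G1 X175.722 Y89.880
G1 X44.376 Y89.880
G1 X44.376 Y146.759
M5
G00 X57.591 Y148.354
M4 S252
G1 X62.584 Y151.458 F3510
G1 X70.298 Y158.874
G1 X80.731 Y170.604
G1 X93.884 Y186.647
M5
G00 X0.000 Y0.000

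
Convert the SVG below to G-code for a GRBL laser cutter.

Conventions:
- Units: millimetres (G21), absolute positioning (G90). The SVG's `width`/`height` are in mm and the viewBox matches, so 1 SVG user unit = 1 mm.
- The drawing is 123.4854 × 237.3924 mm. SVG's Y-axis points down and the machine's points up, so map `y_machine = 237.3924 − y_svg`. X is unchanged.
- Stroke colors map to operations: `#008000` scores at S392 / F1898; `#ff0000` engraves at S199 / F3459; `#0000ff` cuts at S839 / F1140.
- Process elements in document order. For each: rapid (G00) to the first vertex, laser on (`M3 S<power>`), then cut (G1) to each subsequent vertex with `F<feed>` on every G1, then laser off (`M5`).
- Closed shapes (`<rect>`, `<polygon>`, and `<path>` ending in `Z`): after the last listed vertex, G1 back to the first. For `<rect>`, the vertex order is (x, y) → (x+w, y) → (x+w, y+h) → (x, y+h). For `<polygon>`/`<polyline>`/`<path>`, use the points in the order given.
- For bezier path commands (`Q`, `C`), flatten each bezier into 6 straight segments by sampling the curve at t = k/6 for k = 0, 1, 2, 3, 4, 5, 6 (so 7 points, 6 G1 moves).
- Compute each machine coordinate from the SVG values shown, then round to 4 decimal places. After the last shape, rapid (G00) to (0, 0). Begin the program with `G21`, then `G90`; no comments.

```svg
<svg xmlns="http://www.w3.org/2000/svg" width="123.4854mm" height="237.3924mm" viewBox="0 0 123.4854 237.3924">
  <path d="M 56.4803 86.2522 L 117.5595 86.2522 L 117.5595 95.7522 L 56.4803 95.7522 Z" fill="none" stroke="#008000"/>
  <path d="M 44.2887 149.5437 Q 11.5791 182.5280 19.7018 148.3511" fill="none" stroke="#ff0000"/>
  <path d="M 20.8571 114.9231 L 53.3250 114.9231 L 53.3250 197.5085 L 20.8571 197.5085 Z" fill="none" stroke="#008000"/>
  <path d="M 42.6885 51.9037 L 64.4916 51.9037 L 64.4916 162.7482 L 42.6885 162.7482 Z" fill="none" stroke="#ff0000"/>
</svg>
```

G21
G90
G00 X56.4803 Y151.1402
M3 S392
G1 X117.5595 Y151.1402 F1898
G1 X117.5595 Y141.6402 F1898
G1 X56.4803 Y141.6402 F1898
G1 X56.4803 Y151.1402 F1898
M5
G00 X44.2887 Y87.8487
M3 S199
G1 X34.5197 Y78.7195 F3459
G1 X27.0192 Y73.3215 F3459
G1 X21.7872 Y71.6547 F3459
G1 X18.8236 Y73.7191 F3459
G1 X18.1285 Y79.5146 F3459
G1 X19.7018 Y89.0413 F3459
M5
G00 X20.8571 Y122.4693
M3 S392
G1 X53.3250 Y122.4693 F1898
G1 X53.3250 Y39.8839 F1898
G1 X20.8571 Y39.8839 F1898
G1 X20.8571 Y122.4693 F1898
M5
G00 X42.6885 Y185.4887
M3 S199
G1 X64.4916 Y185.4887 F3459
G1 X64.4916 Y74.6442 F3459
G1 X42.6885 Y74.6442 F3459
G1 X42.6885 Y185.4887 F3459
M5
G00 X0.0000 Y0.0000

viewBox `0 0 123.4854 237.3924` with mm width/height → 1 unit = 1 mm. Flip: y_m = 237.3924 − y_svg.

**Shape 1** — `<path>` rectangle, stroke `#008000` → score (S392, F1898). Machine vertices: (56.4803,151.1402) → (117.5595,151.1402) → (117.5595,141.6402) → (56.4803,141.6402) → (56.4803,151.1402). Closed: final G1 returns to the first vertex.

**Shape 2** — `<path>` quadratic bezier, stroke `#ff0000` → engrave (S199, F3459). Control points (SVG): P0=(44.2887,149.5437), P1=(11.5791,182.5280), P2=(19.7018,148.3511); sampled at t=k/6. Machine vertices: (44.2887,87.8487) → (34.5197,78.7195) → (27.0192,73.3215) → (21.7872,71.6547) → (18.8236,73.7191) → (18.1285,79.5146) → (19.7018,89.0413). Open path.

**Shape 3** — `<path>` rectangle, stroke `#008000` → score (S392, F1898). Machine vertices: (20.8571,122.4693) → (53.3250,122.4693) → (53.3250,39.8839) → (20.8571,39.8839) → (20.8571,122.4693). Closed: final G1 returns to the first vertex.

**Shape 4** — `<path>` rectangle, stroke `#ff0000` → engrave (S199, F3459). Machine vertices: (42.6885,185.4887) → (64.4916,185.4887) → (64.4916,74.6442) → (42.6885,74.6442) → (42.6885,185.4887). Closed: final G1 returns to the first vertex.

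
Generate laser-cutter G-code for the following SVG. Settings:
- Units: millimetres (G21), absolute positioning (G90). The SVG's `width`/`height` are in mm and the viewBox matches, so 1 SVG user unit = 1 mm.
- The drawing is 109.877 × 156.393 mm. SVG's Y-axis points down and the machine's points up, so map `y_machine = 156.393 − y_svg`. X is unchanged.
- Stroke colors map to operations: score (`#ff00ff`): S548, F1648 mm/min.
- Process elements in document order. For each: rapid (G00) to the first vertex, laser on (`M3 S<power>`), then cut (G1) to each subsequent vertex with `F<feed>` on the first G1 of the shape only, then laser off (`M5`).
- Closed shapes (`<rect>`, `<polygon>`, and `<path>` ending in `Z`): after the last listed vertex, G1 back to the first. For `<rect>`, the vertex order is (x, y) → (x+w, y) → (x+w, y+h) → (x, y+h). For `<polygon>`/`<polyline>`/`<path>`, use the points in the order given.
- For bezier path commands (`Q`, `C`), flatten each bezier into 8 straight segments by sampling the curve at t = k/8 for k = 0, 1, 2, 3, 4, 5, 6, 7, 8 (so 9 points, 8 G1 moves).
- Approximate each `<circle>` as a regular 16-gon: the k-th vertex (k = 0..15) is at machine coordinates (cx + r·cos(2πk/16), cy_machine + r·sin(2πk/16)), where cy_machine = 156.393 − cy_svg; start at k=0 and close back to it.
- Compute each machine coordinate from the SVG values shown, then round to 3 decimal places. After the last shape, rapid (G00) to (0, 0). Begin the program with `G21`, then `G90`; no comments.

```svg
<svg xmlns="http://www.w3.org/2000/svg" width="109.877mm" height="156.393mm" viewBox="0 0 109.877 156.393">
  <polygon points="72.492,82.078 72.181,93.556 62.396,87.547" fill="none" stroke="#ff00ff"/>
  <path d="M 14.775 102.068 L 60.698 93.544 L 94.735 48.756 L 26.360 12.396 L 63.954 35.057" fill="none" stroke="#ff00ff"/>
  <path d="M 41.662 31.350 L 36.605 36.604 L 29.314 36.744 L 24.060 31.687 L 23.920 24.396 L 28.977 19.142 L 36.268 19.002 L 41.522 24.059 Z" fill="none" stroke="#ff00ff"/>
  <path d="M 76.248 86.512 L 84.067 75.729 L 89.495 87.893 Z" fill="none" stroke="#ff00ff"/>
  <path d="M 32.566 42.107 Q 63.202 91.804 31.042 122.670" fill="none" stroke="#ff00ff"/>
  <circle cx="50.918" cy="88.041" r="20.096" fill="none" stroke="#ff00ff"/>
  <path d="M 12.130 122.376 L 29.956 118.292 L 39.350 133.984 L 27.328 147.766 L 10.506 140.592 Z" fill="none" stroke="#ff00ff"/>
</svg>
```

G21
G90
G00 X72.492 Y74.315
M3 S548
G1 X72.181 Y62.837 F1648
G1 X62.396 Y68.846
G1 X72.492 Y74.315
M5
G00 X14.775 Y54.325
M3 S548
G1 X60.698 Y62.849 F1648
G1 X94.735 Y107.637
G1 X26.360 Y143.997
G1 X63.954 Y121.336
M5
G00 X41.662 Y125.043
M3 S548
G1 X36.605 Y119.789 F1648
G1 X29.314 Y119.649
G1 X24.060 Y124.706
G1 X23.920 Y131.997
G1 X28.977 Y137.251
G1 X36.268 Y137.391
G1 X41.522 Y132.334
G1 X41.662 Y125.043
M5
G00 X76.248 Y69.881
M3 S548
G1 X84.067 Y80.664 F1648
G1 X89.495 Y68.500
G1 X76.248 Y69.881
M5
G00 X32.566 Y114.286
M3 S548
G1 X39.244 Y102.156 F1648
G1 X43.959 Y90.614
G1 X46.712 Y79.661
G1 X47.503 Y69.297
G1 X46.331 Y59.521
G1 X43.197 Y50.333
G1 X38.101 Y41.734
G1 X31.042 Y33.723
M5
G00 X71.014 Y68.352
M3 S548
G1 X69.484 Y76.042 F1648
G1 X65.128 Y82.562
G1 X58.608 Y86.918
G1 X50.918 Y88.448
G1 X43.228 Y86.918
G1 X36.708 Y82.562
G1 X32.352 Y76.042
G1 X30.822 Y68.352
G1 X32.352 Y60.662
G1 X36.708 Y54.142
G1 X43.228 Y49.786
G1 X50.918 Y48.256
G1 X58.608 Y49.786
G1 X65.128 Y54.142
G1 X69.484 Y60.662
G1 X71.014 Y68.352
M5
G00 X12.130 Y34.017
M3 S548
G1 X29.956 Y38.101 F1648
G1 X39.350 Y22.409
G1 X27.328 Y8.627
G1 X10.506 Y15.801
G1 X12.130 Y34.017
M5
G00 X0.000 Y0.000

Since the viewBox matches the mm dimensions, user units are millimetres directly. The only transform is the Y-flip y_m = 156.393 − y_svg.

Shape 1 is a regular polygon drawn with `<polygon>`. Its stroke #ff00ff means score at S548, F1648. After flipping Y the toolpath is (72.492,74.315) → (72.181,62.837) → (62.396,68.846) → (72.492,74.315), returning to the start.

Shape 2 is a open polyline drawn with `<path>`. Its stroke #ff00ff means score at S548, F1648. After flipping Y the toolpath is (14.775,54.325) → (60.698,62.849) → (94.735,107.637) → (26.360,143.997) → (63.954,121.336).

Shape 3 is a regular polygon drawn with `<path>`. Its stroke #ff00ff means score at S548, F1648. After flipping Y the toolpath is (41.662,125.043) → (36.605,119.789) → (29.314,119.649) → (24.060,124.706) → (23.920,131.997) → (28.977,137.251) → (36.268,137.391) → (41.522,132.334) → (41.662,125.043), returning to the start.

Shape 4 is a regular polygon drawn with `<path>`. Its stroke #ff00ff means score at S548, F1648. After flipping Y the toolpath is (76.248,69.881) → (84.067,80.664) → (89.495,68.500) → (76.248,69.881), returning to the start.

Shape 5 is a quadratic bezier drawn with `<path>`. Its stroke #ff00ff means score at S548, F1648. After flipping Y the toolpath is (32.566,114.286) → (39.244,102.156) → (43.959,90.614) → (46.712,79.661) → (47.503,69.297) → (46.331,59.521) → (43.197,50.333) → (38.101,41.734) → (31.042,33.723).

Shape 6 is a circle drawn with `<circle>`. Its stroke #ff00ff means score at S548, F1648. After flipping Y the toolpath is (71.014,68.352) → (69.484,76.042) → (65.128,82.562) → (58.608,86.918) → (50.918,88.448) → (43.228,86.918) → (36.708,82.562) → (32.352,76.042) → (30.822,68.352) → (32.352,60.662) → (36.708,54.142) → (43.228,49.786) → (50.918,48.256) → (58.608,49.786) → (65.128,54.142) → (69.484,60.662) → (71.014,68.352), returning to the start.

Shape 7 is a regular polygon drawn with `<path>`. Its stroke #ff00ff means score at S548, F1648. After flipping Y the toolpath is (12.130,34.017) → (29.956,38.101) → (39.350,22.409) → (27.328,8.627) → (10.506,15.801) → (12.130,34.017), returning to the start.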